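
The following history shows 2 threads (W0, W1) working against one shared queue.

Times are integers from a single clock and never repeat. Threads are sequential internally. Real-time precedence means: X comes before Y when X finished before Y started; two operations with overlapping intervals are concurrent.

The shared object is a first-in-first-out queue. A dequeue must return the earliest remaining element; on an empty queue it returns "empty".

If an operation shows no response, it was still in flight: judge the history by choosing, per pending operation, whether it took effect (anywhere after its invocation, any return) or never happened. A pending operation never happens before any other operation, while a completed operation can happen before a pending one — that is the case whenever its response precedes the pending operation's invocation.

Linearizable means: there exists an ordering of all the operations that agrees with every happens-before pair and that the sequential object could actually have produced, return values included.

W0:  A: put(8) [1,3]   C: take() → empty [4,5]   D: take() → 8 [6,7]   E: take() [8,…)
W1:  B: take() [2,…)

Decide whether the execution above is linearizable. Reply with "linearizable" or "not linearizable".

not linearizable

already the first 7 events (up to D's response at time 7) admit no linearization; the first 6 still do
a single order respects real time; the 3 completed queue operations fail replay along it
no completion choice of the 1 pending operation (B) rescues it — every subset was tried
sample order A, C, D (pending dropped) stalls at step 2 — C take() → empty has no legal effect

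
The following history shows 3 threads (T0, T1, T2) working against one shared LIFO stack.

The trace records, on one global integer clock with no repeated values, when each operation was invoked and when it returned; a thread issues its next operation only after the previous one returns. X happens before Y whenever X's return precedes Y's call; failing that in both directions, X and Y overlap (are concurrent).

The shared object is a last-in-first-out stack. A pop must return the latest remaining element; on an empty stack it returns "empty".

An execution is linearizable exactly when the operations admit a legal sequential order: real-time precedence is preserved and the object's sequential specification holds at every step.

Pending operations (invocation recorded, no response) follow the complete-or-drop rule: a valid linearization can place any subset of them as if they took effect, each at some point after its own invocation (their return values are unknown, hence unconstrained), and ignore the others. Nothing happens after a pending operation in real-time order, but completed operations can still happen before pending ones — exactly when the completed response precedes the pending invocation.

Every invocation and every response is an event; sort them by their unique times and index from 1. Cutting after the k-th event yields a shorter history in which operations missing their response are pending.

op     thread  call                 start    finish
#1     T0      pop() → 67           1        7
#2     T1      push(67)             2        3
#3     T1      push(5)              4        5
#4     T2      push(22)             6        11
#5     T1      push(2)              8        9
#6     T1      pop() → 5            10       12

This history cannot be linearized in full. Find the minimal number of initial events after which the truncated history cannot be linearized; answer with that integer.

one valid order for events 1..11 is #2, #1, #3, #4, #5:
1. #2 push(67), leaving stack <67>
2. #1 pop() → 67, leaving stack <>
3. #3 push(5), leaving stack <5>
4. #4 push(22), leaving stack <5,22>
5. #5 push(2), leaving stack <5,22,2>
include event 12 — #6 responding at 12 — and every candidate order breaks
sample order #1, #2, #3, #4, #5, #6 stalls at step 1 — #1 pop() → 67 has no legal effect
sample order #1, #2, #3, #5, #4, #6 stalls at step 1 — #1 pop() → 67 has no legal effect

12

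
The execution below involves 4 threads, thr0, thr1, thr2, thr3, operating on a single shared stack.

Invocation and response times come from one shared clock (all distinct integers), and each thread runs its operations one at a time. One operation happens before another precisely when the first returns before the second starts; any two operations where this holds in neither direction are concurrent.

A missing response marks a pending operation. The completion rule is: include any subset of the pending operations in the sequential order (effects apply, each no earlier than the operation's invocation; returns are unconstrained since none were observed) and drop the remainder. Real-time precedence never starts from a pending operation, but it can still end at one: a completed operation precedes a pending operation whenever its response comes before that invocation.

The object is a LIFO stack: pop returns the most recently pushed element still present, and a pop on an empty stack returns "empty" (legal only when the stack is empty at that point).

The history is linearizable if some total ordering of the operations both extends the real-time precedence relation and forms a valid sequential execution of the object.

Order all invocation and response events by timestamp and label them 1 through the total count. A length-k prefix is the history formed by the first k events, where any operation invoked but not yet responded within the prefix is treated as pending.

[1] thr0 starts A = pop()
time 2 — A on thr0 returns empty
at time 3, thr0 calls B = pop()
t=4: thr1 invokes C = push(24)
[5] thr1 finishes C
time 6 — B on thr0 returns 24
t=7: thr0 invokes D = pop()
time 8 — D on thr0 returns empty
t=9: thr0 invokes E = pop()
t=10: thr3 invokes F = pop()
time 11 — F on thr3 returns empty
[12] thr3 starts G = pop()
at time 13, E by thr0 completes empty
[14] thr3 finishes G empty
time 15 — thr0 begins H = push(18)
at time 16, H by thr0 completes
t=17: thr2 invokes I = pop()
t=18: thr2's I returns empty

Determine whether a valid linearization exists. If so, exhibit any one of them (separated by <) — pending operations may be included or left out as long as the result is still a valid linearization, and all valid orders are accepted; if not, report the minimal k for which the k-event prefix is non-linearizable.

not linearizable — minimal violating prefix: 18 events

through event 17 a valid linearization exists; event 18 (I responding at time 18) ends that
6 orders of the 9 completed stack ops respect real time; none is legal
sample order A, B, C, D, E, F, G, H, I stalls at step 2 — B pop() → 24 has no legal effect
sample order A, B, C, D, F, E, G, H, I stalls at step 2 — B pop() → 24 has no legal effect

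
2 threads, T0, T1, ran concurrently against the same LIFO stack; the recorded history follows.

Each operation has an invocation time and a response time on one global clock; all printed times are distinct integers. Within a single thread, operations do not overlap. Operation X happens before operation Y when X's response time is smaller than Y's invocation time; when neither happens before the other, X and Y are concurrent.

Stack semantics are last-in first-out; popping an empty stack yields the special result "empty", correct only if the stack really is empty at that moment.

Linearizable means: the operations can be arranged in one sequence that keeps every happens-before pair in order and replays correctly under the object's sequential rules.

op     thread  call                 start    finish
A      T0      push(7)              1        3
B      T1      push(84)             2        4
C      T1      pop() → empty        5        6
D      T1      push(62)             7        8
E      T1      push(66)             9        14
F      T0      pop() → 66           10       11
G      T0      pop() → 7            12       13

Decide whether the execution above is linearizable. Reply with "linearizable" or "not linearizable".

events 1..5 are fine; event 6 — the response of C at time 6 — makes the prefix non-linearizable
3 completed operations, 2 real-time-consistent orders — every LIFO stack replay fails
sample order A, B, C stalls at step 3 — C pop() → empty has no legal effect
sample order B, A, C stalls at step 3 — C pop() → empty has no legal effect

not linearizable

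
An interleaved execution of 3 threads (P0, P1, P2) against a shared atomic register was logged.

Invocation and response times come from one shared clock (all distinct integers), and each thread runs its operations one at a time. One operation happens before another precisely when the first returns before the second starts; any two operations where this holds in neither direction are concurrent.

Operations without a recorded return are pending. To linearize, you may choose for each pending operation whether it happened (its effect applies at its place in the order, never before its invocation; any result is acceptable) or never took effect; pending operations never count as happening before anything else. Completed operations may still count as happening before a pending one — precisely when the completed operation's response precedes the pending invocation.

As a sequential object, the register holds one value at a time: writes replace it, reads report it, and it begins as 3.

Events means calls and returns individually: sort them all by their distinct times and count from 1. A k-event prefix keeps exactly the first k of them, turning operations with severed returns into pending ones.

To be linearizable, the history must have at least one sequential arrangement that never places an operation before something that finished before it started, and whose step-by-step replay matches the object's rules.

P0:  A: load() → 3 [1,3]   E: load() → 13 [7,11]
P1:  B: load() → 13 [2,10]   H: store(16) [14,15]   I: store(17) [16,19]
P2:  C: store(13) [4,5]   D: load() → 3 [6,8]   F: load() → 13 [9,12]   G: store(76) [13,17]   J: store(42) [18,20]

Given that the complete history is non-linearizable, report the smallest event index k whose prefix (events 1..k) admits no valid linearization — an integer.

events 1..7 are linearizable, e.g. via A, B, C:
after step 1 (A load() → 3): value 3
after step 2 (B load() (pending, included)): value 3
after step 3 (C store(13)): value 13
at event 8 (D's time-8 response) nothing linearizes any more
completion choices over the 2 pending operations (B, E) were checked; none helps
for example A, C, D (pending dropped) fails at step 3: D load() → 3 is not legal there

8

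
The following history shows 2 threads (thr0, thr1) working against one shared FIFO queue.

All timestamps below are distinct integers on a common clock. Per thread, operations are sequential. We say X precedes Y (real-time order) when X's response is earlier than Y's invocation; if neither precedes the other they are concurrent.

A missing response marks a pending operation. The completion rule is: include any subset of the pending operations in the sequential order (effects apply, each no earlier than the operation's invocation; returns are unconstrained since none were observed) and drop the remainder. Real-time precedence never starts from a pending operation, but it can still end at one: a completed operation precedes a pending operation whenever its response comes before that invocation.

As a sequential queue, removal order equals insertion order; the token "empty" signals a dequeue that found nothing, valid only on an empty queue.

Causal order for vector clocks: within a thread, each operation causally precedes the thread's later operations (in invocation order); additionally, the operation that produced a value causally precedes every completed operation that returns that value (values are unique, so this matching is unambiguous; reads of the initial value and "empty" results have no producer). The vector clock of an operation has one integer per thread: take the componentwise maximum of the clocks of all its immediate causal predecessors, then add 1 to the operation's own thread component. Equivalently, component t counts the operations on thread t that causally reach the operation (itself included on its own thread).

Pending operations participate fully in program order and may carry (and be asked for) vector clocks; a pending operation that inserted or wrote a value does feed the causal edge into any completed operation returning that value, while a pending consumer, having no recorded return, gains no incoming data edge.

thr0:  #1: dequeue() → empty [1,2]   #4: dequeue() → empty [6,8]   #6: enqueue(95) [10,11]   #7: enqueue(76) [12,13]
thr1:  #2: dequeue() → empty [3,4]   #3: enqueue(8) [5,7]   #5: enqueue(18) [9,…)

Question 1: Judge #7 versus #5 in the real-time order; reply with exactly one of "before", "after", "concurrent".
Answer: concurrent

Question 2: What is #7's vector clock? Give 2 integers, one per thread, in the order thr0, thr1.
Answer: (4, 0)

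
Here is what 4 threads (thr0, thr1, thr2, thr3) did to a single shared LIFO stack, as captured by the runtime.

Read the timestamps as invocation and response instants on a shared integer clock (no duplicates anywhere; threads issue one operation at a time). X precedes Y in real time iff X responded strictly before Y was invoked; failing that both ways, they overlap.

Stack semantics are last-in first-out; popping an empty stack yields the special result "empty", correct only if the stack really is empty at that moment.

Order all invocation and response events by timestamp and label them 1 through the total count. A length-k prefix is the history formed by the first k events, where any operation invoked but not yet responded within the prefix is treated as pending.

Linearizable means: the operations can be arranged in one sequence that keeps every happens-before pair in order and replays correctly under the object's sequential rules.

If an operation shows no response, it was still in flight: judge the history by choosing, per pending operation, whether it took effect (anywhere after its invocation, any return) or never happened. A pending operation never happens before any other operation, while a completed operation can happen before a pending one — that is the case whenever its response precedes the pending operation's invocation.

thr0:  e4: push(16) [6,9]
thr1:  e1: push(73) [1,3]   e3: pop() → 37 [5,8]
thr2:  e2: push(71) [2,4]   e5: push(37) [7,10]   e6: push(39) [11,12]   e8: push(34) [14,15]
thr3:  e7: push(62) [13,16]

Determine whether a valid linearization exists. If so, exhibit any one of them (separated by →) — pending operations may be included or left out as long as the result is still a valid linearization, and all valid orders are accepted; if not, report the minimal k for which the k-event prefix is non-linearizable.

step 1: e1 push(73) — stack <73>
step 2: e2 push(71) — stack <73,71>
step 3: e4 push(16) — stack <73,71,16>
step 4: e5 push(37) — stack <73,71,16,37>
step 5: e3 pop() → 37 — stack <73,71,16>
step 6: e6 push(39) — stack <73,71,16,39>
step 7: e7 push(62) — stack <73,71,16,39,62>
step 8: e8 push(34) — stack <73,71,16,39,62,34>

linearizable — witness: e1 → e2 → e4 → e5 → e3 → e6 → e7 → e8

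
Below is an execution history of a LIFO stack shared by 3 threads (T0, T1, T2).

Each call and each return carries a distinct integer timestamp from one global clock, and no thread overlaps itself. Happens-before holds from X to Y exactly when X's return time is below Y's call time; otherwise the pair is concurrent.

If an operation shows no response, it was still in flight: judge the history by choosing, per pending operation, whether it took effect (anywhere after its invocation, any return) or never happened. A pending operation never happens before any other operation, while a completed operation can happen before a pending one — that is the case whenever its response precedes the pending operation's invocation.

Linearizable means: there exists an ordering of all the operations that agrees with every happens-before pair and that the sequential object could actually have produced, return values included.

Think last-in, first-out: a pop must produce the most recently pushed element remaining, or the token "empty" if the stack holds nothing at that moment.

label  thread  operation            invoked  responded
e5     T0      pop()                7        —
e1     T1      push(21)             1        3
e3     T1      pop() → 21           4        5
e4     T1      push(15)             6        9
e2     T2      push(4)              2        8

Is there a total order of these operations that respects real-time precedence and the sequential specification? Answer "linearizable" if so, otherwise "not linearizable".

one valid linearization: e1, e3, e2, e4
after step 1 (e1 push(21)): stack <21>
after step 2 (e3 pop() → 21): stack <>
after step 3 (e2 push(4)): stack <4>
after step 4 (e4 push(15)): stack <4,15>

linearizable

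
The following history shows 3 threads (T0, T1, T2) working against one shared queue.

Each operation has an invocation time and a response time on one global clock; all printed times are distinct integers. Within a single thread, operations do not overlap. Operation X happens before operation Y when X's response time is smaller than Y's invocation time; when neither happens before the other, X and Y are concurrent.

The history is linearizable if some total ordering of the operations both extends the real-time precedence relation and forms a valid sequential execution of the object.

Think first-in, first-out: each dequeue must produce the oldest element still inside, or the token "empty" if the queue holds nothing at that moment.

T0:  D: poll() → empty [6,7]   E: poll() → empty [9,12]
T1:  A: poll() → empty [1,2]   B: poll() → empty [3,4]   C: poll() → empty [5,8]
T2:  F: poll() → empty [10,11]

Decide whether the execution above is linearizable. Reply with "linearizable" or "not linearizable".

linearizable

one valid linearization: A, B, C, D, E, F
step 1: A poll() → empty — queue <>
step 2: B poll() → empty — queue <>
step 3: C poll() → empty — queue <>
step 4: D poll() → empty — queue <>
step 5: E poll() → empty — queue <>
step 6: F poll() → empty — queue <>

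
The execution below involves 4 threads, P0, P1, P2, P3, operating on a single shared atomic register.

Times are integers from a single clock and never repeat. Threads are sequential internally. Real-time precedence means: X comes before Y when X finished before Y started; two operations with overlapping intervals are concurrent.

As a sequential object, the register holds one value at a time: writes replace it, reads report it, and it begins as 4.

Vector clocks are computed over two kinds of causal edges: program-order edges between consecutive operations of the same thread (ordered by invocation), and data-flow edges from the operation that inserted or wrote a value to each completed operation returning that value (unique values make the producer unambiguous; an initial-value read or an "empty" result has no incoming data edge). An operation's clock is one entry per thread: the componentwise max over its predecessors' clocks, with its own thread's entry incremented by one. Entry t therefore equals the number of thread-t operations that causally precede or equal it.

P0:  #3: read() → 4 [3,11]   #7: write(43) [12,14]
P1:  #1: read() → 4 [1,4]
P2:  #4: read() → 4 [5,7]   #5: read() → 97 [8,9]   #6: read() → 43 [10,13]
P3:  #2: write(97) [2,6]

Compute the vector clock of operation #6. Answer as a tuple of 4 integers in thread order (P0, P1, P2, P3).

root op #2, invoked 2: fresh clock plus P3's own tick → (0, 0, 0, 1)
root op #4, invoked 5: fresh clock plus P2's own tick → (0, 0, 1, 0)
root op #1, invoked 1: fresh clock plus P1's own tick → (0, 1, 0, 0)
root op #3, invoked 3: fresh clock plus P0's own tick → (1, 0, 0, 0)
merge at #7 (invoked 12): VC(#3)=(1, 0, 0, 0), own-thread bump on P0 → (2, 0, 0, 0)
merge at #5 (invoked 8): VC(#2)=(0, 0, 0, 1), VC(#4)=(0, 0, 1, 0), own-thread bump on P2 → (0, 0, 2, 1)
merge at #6 (invoked 10): VC(#5)=(0, 0, 2, 1), VC(#7)=(2, 0, 0, 0), own-thread bump on P2 → (2, 0, 3, 1)
target: VC(#6) = (2, 0, 3, 1)

(2, 0, 3, 1)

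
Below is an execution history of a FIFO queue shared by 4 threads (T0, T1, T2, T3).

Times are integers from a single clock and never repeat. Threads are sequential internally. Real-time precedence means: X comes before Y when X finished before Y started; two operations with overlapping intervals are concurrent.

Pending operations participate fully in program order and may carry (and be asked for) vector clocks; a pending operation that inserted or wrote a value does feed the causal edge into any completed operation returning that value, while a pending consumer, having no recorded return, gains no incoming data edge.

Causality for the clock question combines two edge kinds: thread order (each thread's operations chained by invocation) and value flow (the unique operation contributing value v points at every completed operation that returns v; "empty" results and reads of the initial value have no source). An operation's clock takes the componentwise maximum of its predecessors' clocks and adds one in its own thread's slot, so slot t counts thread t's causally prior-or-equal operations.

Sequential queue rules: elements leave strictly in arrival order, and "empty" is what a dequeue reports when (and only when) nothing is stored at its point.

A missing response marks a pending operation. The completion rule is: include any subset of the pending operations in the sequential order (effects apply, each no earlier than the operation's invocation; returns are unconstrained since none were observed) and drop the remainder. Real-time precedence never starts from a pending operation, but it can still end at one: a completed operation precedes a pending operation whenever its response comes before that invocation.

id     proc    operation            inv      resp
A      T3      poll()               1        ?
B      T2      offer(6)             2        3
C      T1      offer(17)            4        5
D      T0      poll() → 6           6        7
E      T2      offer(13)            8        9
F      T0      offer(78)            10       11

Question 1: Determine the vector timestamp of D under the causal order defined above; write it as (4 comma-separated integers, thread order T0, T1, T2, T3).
Answer: (1, 0, 1, 0)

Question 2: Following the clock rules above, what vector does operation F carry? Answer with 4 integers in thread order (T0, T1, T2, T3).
Answer: (2, 0, 1, 0)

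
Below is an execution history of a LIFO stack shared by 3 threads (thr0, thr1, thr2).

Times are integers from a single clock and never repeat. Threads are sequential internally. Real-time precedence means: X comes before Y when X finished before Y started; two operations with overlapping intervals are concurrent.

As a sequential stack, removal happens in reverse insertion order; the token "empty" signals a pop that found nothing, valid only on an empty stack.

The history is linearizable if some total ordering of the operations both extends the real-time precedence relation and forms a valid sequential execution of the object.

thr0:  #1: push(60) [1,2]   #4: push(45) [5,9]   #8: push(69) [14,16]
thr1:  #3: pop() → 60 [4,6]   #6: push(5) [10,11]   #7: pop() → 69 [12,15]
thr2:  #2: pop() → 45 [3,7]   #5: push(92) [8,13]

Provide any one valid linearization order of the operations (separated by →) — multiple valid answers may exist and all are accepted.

#1 → #3 → #4 → #2 → #5 → #6 → #8 → #7

after step 1 (#1 push(60)): stack <60>
after step 2 (#3 pop() → 60): stack <>
after step 3 (#4 push(45)): stack <45>
after step 4 (#2 pop() → 45): stack <>
after step 5 (#5 push(92)): stack <92>
after step 6 (#6 push(5)): stack <92,5>
after step 7 (#8 push(69)): stack <92,5,69>
after step 8 (#7 pop() → 69): stack <92,5>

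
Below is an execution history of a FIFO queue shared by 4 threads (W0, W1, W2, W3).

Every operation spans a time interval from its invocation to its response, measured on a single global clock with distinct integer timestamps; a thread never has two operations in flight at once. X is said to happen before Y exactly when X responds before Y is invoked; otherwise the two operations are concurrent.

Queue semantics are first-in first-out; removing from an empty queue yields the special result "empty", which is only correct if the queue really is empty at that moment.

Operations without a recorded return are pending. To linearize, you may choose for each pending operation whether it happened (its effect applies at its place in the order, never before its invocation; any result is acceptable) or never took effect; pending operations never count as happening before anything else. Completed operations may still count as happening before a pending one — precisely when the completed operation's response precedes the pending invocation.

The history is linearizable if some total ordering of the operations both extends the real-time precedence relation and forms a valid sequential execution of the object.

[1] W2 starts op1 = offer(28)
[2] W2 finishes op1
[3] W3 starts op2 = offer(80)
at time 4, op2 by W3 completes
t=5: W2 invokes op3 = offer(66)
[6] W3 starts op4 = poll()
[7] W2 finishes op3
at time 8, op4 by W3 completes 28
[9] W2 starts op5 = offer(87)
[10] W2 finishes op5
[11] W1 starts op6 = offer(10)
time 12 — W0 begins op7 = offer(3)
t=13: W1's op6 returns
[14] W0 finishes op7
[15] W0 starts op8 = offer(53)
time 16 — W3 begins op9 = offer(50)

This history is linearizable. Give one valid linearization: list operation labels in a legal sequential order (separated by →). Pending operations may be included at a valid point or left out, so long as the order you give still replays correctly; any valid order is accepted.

op1 → op2 → op3 → op4 → op5 → op6 → op7

after step 1 (op1 offer(28)): queue <28>
after step 2 (op2 offer(80)): queue <28,80>
after step 3 (op3 offer(66)): queue <28,80,66>
after step 4 (op4 poll() → 28): queue <80,66>
after step 5 (op5 offer(87)): queue <80,66,87>
after step 6 (op6 offer(10)): queue <80,66,87,10>
after step 7 (op7 offer(3)): queue <80,66,87,10,3>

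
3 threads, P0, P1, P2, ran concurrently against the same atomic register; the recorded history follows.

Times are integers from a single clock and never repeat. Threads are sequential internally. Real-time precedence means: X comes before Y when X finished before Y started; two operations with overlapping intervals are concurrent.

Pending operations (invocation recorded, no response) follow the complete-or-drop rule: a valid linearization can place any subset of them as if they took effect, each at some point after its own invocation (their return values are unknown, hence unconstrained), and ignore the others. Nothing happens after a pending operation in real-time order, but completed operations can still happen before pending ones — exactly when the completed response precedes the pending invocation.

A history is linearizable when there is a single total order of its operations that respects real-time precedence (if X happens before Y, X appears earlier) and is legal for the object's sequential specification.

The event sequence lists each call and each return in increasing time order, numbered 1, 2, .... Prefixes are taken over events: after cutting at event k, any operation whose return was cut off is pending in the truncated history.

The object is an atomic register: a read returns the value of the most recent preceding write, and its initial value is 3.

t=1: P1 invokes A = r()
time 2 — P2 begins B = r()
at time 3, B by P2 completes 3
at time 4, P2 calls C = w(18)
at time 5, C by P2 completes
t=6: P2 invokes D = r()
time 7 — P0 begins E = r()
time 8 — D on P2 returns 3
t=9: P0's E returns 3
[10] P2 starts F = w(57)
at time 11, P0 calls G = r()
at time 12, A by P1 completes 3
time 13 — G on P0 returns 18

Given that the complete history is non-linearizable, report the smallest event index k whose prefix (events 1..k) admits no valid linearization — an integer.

8

events 1..7 are linearizable; a witness order is A, B, C:
after step 1 (A r() (pending, included)): value 3
after step 2 (B r() → 3): value 3
after step 3 (C w(18)): value 18
with event 8 included (D responding at time 8), all real-time-consistent orders fail
completion choices over the 2 pending operations (A, E) were checked; none helps
e.g. B, C, D (pending dropped): illegal at step 3, since D r() → 3 cannot apply there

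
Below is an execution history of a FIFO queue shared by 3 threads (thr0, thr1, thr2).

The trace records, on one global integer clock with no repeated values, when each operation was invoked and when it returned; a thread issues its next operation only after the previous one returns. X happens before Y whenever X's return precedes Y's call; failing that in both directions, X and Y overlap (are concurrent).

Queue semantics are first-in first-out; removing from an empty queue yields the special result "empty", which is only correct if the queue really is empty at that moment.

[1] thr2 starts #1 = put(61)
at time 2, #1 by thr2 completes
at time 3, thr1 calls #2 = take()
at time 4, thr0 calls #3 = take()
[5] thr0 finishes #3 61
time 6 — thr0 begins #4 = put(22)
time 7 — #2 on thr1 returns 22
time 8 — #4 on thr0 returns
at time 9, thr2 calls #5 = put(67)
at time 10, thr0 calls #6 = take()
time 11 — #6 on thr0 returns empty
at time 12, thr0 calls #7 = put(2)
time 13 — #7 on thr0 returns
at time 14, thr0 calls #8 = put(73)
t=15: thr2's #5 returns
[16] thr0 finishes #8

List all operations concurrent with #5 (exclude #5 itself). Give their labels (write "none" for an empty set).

#5 spans [9,15]; an op avoiding the whole window 9..15 is ordered, any other is concurrent
#1 [1,2]: before
#2 [3,7]: before
#3 [4,5]: before
#4 [6,8]: before
#6 [10,11]: concurrent
#7 [12,13]: concurrent
#8 [14,16]: concurrent

#6, #7, #8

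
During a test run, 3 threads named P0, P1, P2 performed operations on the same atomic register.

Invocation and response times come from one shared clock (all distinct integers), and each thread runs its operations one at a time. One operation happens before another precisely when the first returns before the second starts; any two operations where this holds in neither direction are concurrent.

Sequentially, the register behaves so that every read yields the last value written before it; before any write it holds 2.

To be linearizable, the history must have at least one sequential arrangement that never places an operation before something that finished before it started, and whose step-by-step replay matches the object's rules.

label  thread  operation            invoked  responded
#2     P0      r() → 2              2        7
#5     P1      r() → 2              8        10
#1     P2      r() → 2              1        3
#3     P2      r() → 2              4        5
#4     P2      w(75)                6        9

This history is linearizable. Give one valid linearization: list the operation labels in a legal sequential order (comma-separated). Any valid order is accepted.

step 1: #1 r() → 2 — value 2
step 2: #2 r() → 2 — value 2
step 3: #3 r() → 2 — value 2
step 4: #5 r() → 2 — value 2
step 5: #4 w(75) — value 75

#1, #2, #3, #5, #4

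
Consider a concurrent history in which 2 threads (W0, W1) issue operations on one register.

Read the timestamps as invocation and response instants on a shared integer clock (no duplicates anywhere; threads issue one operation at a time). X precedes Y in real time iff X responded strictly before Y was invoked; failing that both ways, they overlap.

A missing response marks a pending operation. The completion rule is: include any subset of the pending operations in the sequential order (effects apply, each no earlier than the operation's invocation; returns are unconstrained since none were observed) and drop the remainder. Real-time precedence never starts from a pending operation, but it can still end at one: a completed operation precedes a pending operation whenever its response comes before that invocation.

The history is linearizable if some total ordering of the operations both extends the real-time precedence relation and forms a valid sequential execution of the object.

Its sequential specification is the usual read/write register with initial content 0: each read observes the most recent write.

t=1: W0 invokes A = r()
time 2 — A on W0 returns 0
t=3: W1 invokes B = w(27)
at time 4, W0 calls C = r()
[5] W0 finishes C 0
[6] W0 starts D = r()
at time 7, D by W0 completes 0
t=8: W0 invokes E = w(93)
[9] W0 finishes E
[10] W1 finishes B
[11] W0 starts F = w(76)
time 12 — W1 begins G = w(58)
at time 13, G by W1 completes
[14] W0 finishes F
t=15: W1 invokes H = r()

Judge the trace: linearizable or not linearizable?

linearizable

witness order: A, C, D, B, E, F, G
1. A r() → 0, leaving value 0
2. C r() → 0, leaving value 0
3. D r() → 0, leaving value 0
4. B w(27), leaving value 27
5. E w(93), leaving value 93
6. F w(76), leaving value 76
7. G w(58), leaving value 58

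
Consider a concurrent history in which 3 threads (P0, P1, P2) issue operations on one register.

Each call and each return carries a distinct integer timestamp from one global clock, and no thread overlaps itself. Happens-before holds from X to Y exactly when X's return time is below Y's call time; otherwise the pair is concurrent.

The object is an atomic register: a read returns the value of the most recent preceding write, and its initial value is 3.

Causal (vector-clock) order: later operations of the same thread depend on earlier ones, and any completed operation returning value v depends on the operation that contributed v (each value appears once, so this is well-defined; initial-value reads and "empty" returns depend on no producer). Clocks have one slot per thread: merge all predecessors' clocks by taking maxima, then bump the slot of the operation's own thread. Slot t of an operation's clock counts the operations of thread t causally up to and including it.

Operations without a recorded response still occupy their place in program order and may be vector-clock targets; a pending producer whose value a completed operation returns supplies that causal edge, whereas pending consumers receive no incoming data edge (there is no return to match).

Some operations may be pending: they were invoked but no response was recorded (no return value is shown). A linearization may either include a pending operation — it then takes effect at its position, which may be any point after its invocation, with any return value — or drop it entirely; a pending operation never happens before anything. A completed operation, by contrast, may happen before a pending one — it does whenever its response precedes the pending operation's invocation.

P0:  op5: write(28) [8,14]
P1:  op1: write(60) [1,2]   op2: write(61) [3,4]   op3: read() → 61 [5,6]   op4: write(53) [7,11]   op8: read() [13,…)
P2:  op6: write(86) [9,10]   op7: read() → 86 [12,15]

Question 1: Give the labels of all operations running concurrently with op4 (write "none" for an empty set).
Answer: op5, op6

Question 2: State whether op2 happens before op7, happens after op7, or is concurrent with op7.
Answer: before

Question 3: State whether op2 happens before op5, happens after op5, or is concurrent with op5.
Answer: before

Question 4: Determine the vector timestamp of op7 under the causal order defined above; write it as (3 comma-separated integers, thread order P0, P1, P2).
Answer: (0, 0, 2)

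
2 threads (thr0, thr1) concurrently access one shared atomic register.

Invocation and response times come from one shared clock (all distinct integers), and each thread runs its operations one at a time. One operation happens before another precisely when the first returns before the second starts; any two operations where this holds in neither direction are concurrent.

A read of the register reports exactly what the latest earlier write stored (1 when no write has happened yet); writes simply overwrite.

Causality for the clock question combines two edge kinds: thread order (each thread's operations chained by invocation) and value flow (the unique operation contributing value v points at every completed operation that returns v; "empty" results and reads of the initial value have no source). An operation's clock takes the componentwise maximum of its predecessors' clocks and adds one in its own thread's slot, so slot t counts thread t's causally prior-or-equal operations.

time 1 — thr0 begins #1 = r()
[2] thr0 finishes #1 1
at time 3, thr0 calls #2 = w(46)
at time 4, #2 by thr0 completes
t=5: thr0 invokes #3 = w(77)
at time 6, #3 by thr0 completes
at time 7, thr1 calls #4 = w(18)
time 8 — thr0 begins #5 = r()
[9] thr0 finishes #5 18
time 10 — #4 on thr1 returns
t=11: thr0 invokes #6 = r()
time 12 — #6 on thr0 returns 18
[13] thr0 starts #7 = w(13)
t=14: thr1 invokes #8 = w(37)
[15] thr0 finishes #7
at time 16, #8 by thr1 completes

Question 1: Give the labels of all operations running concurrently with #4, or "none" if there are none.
concurrent with #4 ([7,10]): every op whose interval crosses 7..10
#1 [1,2]: before
#2 [3,4]: before
#3 [5,6]: before
#5 [8,9]: concurrent
#6 [11,12]: after
#7 [13,15]: after
#8 [14,16]: after

#5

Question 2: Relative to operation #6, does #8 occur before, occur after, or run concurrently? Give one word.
#8 spans [14,16], #6 spans [11,12]
resp(#6)=12 < inv(#8)=14

after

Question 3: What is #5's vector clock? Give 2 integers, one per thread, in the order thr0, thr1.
invoked at 7, #4 has no predecessors; its own thr1 bump gives (0, 1)
invoked at 1, #1 has no predecessors; its own thr0 bump gives (1, 0)
invoked at 14, #8 merges VC(#4)=(0, 1) and bumps thr1's slot → (0, 2)
invoked at 3, #2 merges VC(#1)=(1, 0) and bumps thr0's slot → (2, 0)
invoked at 5, #3 merges VC(#2)=(2, 0) and bumps thr0's slot → (3, 0)
invoked at 8, #5 merges VC(#3)=(3, 0), VC(#4)=(0, 1) and bumps thr0's slot → (4, 1)
invoked at 11, #6 merges VC(#4)=(0, 1), VC(#5)=(4, 1) and bumps thr0's slot → (5, 1)
invoked at 13, #7 merges VC(#6)=(5, 1) and bumps thr0's slot → (6, 1)
target: VC(#5) = (4, 1)

(4, 1)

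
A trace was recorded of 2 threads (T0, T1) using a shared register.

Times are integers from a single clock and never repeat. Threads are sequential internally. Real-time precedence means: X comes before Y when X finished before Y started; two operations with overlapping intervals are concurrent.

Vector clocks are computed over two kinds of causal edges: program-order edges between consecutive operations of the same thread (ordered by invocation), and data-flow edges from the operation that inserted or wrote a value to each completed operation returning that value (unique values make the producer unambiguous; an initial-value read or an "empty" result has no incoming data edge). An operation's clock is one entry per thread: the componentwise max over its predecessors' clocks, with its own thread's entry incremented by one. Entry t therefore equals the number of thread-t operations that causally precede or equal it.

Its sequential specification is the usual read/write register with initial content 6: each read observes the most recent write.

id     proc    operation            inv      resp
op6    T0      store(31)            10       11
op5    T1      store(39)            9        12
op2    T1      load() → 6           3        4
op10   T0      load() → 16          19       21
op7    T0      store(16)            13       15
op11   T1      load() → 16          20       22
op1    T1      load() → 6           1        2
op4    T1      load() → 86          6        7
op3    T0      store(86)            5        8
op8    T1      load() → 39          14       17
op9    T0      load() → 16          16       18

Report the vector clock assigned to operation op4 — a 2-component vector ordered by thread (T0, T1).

(1, 3)

op1, invoked 1, has no incoming edges; only T1's bump applies → (0, 1)
op3, invoked 5, has no incoming edges; only T0's bump applies → (1, 0)
op2 (invocation 3): componentwise max over VC(op1)=(0, 1), +1 at T1, giving (0, 2)
op6 (invocation 10): componentwise max over VC(op3)=(1, 0), +1 at T0, giving (2, 0)
op7 (invocation 13): componentwise max over VC(op6)=(2, 0), +1 at T0, giving (3, 0)
op4 (invocation 6): componentwise max over VC(op2)=(0, 2), VC(op3)=(1, 0), +1 at T1, giving (1, 3)
op9 (invocation 16): componentwise max over VC(op7)=(3, 0), +1 at T0, giving (4, 0)
op5 (invocation 9): componentwise max over VC(op4)=(1, 3), +1 at T1, giving (1, 4)
op10 (invocation 19): componentwise max over VC(op7)=(3, 0), VC(op9)=(4, 0), +1 at T0, giving (5, 0)
op8 (invocation 14): componentwise max over VC(op5)=(1, 4), +1 at T1, giving (1, 5)
op11 (invocation 20): componentwise max over VC(op7)=(3, 0), VC(op8)=(1, 5), +1 at T1, giving (3, 6)
target: VC(op4) = (1, 3)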